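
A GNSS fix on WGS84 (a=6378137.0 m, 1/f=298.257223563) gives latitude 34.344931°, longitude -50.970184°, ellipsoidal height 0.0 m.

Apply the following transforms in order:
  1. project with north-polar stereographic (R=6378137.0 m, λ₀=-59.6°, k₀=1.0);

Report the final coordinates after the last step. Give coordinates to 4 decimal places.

E=1010354.2246 m, N=-6657223.3571 m

start: φ=34.344931°, λ=-50.970184°, h=0.000 m
→ stereo (R=6378137.0, λ₀=-59.6°): E=1010354.2246, N=-6657223.3571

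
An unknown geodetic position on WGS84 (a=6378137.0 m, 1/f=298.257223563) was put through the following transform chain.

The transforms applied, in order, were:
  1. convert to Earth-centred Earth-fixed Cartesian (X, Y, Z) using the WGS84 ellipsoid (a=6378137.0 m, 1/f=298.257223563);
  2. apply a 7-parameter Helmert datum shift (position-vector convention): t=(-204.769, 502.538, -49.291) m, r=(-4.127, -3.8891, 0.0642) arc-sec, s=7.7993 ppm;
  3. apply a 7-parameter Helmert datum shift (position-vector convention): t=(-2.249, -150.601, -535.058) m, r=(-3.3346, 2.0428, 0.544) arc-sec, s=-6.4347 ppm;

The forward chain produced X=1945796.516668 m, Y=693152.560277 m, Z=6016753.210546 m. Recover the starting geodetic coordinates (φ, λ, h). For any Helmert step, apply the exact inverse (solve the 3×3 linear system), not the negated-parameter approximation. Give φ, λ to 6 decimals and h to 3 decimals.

start: X=1945796.5167, Y=693152.5603, Z=6016753.2105 m
→ Helmert⁻¹: X=1945753.5201, Y=693205.2106, Z=6017357.4653
→ Helmert⁻¹: X=1946056.7839, Y=692576.2679, Z=6017336.9897
→ geod (Bowring, a=6378137.000): φ=71.17156500°, λ=19.58998200°, h=3011.2980 m

φ=71.171565°, λ=19.589982°, h=3011.298 m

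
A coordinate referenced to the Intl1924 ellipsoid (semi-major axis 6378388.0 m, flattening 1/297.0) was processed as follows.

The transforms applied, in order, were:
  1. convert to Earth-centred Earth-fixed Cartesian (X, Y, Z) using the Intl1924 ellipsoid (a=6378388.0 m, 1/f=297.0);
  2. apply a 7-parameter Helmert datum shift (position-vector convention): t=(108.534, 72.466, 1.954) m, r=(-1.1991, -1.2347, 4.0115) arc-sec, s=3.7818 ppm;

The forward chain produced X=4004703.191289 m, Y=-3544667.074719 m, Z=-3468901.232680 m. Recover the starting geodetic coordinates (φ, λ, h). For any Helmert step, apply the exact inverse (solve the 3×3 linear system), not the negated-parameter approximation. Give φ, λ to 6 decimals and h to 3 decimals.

φ=-33.145585°, λ=-41.515330°, h=2548.517 m

start: X=4004703.1913, Y=-3544667.0747, Z=-3468901.2327 m
→ Helmert⁻¹: X=4004489.8077, Y=-3544783.8495, Z=-3468934.6461
→ geod (Bowring, a=6378388.000): φ=-33.14558500°, λ=-41.51533000°, h=2548.5170 m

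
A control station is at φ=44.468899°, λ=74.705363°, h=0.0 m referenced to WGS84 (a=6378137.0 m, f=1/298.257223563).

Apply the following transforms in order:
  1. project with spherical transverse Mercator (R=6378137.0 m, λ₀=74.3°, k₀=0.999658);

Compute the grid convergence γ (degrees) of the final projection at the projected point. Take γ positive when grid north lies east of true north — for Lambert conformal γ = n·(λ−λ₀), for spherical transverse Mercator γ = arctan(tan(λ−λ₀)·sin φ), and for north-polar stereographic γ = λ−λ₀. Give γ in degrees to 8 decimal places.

start: φ=44.468899°, λ=74.705363°, h=0.000 m
→ into tm (λ₀=74.3°): φ=44.46889900°, λ−λ₀=0.40536300°
convergence γ = 0.28396811°

0.28396811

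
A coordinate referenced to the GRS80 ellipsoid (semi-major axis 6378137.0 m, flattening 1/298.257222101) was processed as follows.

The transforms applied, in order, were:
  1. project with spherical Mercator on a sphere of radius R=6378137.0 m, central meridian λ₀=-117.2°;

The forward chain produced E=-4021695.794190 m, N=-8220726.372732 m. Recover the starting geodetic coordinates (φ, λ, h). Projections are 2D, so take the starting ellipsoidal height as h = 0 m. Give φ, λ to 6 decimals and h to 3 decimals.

start: E=-4021695.7942, N=-8220726.3727 m
→ merc⁻¹: φ=-59.18613200°, λ=-153.32750800°

φ=-59.186132°, λ=-153.327508°, h=0.000 m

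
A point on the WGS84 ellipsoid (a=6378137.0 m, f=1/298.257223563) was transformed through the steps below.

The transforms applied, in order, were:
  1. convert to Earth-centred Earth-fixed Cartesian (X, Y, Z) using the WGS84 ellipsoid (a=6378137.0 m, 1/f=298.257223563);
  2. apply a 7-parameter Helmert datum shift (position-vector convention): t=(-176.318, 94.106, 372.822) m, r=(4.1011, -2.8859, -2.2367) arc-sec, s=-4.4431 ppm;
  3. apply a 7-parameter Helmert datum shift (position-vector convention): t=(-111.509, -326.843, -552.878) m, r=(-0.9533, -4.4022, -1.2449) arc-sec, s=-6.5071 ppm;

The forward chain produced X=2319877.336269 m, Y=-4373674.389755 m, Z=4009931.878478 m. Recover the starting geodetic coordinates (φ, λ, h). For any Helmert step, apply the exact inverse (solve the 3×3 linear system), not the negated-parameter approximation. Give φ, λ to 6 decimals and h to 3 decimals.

φ=39.195508°, λ=-62.050746°, h=1549.351 m

start: X=2319877.3363, Y=-4373674.3898, Z=4009931.8785 m
→ Helmert⁻¹: X=2320115.9298, Y=-4373380.5370, Z=4010441.1237
→ Helmert⁻¹: X=2320406.0882, Y=-4373389.1804, Z=4010140.6083
→ geod (Bowring, a=6378137.000): φ=39.19550800°, λ=-62.05074600°, h=1549.3510 m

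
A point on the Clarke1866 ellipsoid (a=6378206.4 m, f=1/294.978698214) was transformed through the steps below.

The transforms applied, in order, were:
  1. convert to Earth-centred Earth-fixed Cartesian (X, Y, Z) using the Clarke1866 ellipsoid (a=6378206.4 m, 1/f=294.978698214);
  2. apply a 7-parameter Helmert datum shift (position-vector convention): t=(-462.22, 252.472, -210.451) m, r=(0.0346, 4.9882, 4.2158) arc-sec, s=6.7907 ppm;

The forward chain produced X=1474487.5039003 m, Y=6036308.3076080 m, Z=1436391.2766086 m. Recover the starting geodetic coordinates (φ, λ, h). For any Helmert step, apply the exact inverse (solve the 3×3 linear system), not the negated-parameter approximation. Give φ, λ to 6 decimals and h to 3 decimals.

φ=13.104079°, λ=76.267625°, h=412.804 m

start: X=1474487.5039, Y=6036308.3076, Z=1436391.2766 m
→ Helmert⁻¹: X=1475028.3335, Y=6035984.9401, Z=1436626.6309
→ geod (Bowring, a=6378206.400): φ=13.10407900°, λ=76.26762500°, h=412.8040 m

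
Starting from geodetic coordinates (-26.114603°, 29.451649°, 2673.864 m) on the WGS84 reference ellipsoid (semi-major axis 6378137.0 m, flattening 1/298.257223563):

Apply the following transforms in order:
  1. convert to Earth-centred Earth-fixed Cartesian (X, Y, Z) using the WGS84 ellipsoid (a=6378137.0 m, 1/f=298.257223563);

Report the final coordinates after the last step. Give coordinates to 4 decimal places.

X=4992257.0028 m, Y=2818924.3400 m, Z=-2791645.0734 m

start: φ=-26.114603°, λ=29.451649°, h=2673.864 m
→ ECEF (a=6378137.000, f=1/298.257223563): X=4992257.0028, Y=2818924.3400, Z=-2791645.0734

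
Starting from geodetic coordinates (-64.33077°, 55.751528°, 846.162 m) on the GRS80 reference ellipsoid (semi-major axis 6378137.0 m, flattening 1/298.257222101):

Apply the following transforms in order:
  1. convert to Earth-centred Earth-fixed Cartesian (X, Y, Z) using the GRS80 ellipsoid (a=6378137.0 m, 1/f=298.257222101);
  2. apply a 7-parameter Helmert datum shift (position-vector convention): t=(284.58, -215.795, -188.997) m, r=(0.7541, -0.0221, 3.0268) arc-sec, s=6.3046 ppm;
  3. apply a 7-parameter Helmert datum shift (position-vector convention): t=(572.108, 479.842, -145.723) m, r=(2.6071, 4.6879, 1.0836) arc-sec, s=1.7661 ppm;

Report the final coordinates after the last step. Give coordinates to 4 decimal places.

X=1560030.4129 m, Y=2290730.3558 m, Z=-5726925.3174 m

start: φ=-64.330770°, λ=55.751528°, h=846.162 m
→ ECEF (a=6378137.000, f=1/298.257222101): X=1559336.3221, Y=2290323.4287, Z=-5726546.4211
→ Helmert 7p (PV): X=1559597.7375, Y=2290165.8919, Z=-5726762.9812
→ Helmert 7p (PV): X=1560030.4129, Y=2290730.3558, Z=-5726925.3174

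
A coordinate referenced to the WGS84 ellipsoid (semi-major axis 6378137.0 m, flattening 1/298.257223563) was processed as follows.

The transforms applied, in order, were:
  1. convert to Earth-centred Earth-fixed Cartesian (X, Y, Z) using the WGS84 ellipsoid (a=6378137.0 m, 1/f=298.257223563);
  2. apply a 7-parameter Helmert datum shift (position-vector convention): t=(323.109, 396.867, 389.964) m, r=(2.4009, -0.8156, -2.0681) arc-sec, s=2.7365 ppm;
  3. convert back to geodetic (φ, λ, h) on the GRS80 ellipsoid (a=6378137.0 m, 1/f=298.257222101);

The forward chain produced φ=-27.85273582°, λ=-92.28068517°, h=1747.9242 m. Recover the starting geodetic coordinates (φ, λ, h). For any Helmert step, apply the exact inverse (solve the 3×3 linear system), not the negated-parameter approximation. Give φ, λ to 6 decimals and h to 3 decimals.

start: φ=-27.852736°, λ=-92.280685°, h=1747.924 m
→ ECEF (a=6378137.000, f=1/298.257222101): X=-224638.8716, Y=-5640436.8552, Z=-2962902.7614
→ Helmert⁻¹: X=-224916.5243, Y=-5640855.0328, Z=-2963218.0681
→ geod (Bowring, a=6378137.000): φ=-27.85344300°, λ=-92.28333200°, h=2274.4500 m

φ=-27.853443°, λ=-92.283332°, h=2274.450 m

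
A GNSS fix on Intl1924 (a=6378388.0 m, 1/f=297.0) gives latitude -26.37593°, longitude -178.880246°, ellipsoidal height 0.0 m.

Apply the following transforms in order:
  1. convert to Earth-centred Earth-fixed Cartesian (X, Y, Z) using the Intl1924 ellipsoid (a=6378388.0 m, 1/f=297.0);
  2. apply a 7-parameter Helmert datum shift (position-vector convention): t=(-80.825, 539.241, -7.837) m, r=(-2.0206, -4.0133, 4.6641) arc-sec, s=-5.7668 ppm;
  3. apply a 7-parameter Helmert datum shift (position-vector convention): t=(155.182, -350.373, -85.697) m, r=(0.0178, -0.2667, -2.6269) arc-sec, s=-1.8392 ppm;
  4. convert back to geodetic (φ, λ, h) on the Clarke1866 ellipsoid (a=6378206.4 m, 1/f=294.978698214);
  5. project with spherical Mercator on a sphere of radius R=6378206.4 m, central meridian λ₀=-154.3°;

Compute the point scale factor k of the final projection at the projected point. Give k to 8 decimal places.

start: φ=-26.375930°, λ=-178.880246°, h=0.000 m
→ ECEF (a=6378388.000, f=1/297.0): X=-5717090.8651, Y=-111745.5872, Z=-2816474.6991
→ Helmert 7p (PV): X=-5717081.3941, Y=-111362.5674, Z=-2816576.4364
→ Helmert 7p (PV): X=-5716913.4737, Y=-111639.6824, Z=-2816664.3549
→ geod (Bowring, a=6378206.400): φ=-26.37923385°, λ=-178.88127225°, h=133.9636 m
→ into merc (λ₀=-154.3°): φ=-26.37923385°, λ−λ₀=-24.58127225°
scale k = 1.11622983

1.11622983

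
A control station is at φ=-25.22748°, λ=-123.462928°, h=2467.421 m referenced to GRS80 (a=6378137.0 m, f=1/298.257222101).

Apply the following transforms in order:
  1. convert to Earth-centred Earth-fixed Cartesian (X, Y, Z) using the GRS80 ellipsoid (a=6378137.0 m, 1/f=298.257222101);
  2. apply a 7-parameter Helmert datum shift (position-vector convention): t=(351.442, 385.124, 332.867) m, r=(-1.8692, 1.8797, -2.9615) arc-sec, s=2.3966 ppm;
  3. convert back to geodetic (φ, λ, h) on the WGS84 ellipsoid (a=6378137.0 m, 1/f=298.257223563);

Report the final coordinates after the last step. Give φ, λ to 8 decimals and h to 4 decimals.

φ=-25.22601911°, λ=-123.46301864°, h=1874.6809 m

start: φ=-25.227480°, λ=-123.462928°, h=2467.421 m
→ ECEF (a=6378137.000, f=1/298.257222101): X=-3184623.5376, Y=-4818211.9213, Z=-2702942.9613
→ Helmert 7p (PV): X=-3184373.5388, Y=-4817817.1149, Z=-2702543.8871
→ geod (Bowring, a=6378137.000): φ=-25.22601911°, λ=-123.46301864°, h=1874.6809 m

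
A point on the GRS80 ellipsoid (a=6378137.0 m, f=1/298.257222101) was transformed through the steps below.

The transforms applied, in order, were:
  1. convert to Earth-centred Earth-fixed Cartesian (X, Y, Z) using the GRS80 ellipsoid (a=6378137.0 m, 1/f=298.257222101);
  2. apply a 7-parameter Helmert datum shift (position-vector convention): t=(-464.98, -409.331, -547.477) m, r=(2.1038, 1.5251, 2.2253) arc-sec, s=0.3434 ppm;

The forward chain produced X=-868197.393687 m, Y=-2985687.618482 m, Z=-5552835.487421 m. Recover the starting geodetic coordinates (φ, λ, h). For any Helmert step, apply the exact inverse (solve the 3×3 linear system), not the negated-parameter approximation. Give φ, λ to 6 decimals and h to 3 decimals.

start: X=-868197.3937, Y=-2985687.6185, Z=-5552835.4874 m
→ Helmert⁻¹: X=-867723.2702, Y=-2985324.5312, Z=-5552262.0708
→ geod (Bowring, a=6378137.000): φ=-60.91797400°, λ=-106.20719100°, h=1552.0300 m

φ=-60.917974°, λ=-106.207191°, h=1552.030 m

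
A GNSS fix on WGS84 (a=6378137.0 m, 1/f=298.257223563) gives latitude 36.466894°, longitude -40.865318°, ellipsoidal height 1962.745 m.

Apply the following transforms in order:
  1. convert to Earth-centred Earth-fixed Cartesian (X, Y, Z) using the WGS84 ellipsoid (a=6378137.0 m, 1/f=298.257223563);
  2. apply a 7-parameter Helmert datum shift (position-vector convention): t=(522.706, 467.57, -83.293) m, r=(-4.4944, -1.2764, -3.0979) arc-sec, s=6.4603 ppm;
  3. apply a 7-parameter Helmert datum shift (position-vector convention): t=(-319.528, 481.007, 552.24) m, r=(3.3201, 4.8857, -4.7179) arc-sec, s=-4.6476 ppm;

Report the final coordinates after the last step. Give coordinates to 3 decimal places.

X=3884969.108 m, Y=-3360206.260 m, Z=3771574.294 m

start: φ=36.466894°, λ=-40.865318°, h=1962.745 m
→ ECEF (a=6378137.000, f=1/298.257223563): X=3884820.2458, Y=-3361022.9978, Z=3771147.3564
→ Helmert 7p (PV): X=3885294.2326, Y=-3360553.3158, Z=3771185.7015
→ Helmert 7p (PV): X=3884969.1076, Y=-3360206.2602, Z=3771574.2936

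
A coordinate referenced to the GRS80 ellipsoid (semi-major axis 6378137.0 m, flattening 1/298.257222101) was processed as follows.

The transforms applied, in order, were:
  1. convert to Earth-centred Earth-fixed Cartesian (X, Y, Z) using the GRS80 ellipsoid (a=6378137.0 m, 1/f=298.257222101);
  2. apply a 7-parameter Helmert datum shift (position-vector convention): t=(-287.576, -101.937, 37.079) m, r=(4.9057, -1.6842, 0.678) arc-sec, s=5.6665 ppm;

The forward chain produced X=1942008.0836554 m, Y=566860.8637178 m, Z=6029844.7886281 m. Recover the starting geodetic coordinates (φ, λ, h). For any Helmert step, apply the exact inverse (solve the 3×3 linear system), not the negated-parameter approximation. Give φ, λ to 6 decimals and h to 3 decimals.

φ=71.565292°, λ=16.276026°, h=1288.165 m

start: X=1942008.0837, Y=566860.8637, Z=6029844.7886 m
→ Helmert⁻¹: X=1942335.7520, Y=567096.6120, Z=6029744.1947
→ geod (Bowring, a=6378137.000): φ=71.56529200°, λ=16.27602600°, h=1288.1650 m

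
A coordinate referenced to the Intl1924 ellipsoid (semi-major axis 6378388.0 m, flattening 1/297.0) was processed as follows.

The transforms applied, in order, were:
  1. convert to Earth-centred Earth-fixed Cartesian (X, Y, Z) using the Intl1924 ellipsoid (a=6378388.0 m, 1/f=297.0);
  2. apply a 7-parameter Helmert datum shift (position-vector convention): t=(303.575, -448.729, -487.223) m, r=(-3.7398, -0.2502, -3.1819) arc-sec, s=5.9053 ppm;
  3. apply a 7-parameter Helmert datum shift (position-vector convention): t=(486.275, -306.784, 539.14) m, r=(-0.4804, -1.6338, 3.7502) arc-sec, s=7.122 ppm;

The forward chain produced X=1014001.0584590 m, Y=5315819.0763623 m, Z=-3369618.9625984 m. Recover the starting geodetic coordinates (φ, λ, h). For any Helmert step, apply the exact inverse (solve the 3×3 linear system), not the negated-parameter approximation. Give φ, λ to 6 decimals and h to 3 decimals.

φ=-32.078897°, λ=79.210486°, h=3068.867 m

start: X=1014001.0585, Y=5315819.0764, Z=-3369618.9626 m
→ Helmert⁻¹: X=1013577.5250, Y=5316077.4200, Z=-3370129.7476
→ Helmert⁻¹: X=1013181.8642, Y=5316571.4763, Z=-3369527.4598
→ geod (Bowring, a=6378388.000): φ=-32.07889700°, λ=79.21048600°, h=3068.8670 m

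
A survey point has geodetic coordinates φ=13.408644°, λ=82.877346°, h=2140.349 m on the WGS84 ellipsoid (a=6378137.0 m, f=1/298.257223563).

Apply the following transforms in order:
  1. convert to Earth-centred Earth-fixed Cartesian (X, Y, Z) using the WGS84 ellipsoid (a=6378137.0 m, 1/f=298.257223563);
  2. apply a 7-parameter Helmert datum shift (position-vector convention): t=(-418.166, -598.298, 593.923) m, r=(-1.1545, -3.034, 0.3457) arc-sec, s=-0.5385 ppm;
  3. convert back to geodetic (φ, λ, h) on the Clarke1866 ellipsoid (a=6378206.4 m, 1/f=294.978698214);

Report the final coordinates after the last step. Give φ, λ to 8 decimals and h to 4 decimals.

φ=13.41596987°, λ=82.88079503°, h=1590.0870 m

start: φ=13.408644°, λ=82.877346°, h=2140.349 m
→ ECEF (a=6378137.000, f=1/298.257223563): X=769688.4022, Y=6159570.6633, Z=1469915.3965
→ Helmert 7p (PV): X=769237.8770, Y=6158978.5657, Z=1470485.3733
→ geod (Bowring, a=6378206.400): φ=13.41596987°, λ=82.88079503°, h=1590.0870 m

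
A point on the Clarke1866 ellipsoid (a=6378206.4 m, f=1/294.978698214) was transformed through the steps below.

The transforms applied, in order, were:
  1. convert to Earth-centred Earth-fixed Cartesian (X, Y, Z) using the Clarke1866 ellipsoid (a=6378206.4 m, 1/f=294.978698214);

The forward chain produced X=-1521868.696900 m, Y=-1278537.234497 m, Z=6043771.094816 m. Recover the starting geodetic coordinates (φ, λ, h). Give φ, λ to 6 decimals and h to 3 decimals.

start: X=-1521868.6969, Y=-1278537.2345, Z=6043771.0948 m
→ geod (Bowring, a=6378206.400): φ=71.91034600°, λ=-139.96604300°, h=3540.7590 m

φ=71.910346°, λ=-139.966043°, h=3540.759 m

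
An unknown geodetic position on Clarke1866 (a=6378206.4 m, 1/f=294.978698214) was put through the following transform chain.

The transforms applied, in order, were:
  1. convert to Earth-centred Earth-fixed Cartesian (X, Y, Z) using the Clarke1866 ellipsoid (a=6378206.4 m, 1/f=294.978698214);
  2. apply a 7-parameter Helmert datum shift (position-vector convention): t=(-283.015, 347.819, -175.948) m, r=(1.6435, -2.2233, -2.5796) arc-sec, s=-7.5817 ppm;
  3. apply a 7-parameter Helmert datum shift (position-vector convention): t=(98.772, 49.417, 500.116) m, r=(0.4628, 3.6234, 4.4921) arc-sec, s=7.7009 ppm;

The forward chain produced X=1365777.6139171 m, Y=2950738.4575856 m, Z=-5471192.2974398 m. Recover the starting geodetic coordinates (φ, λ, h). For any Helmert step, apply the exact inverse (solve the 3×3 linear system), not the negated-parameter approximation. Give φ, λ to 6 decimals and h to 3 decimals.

φ=-59.451863°, λ=65.155062°, h=2372.786 m

start: X=1365777.6139, Y=2950738.4576, Z=-5471192.2974 m
→ Helmert⁻¹: X=1365828.7034, Y=2950624.2956, Z=-5471632.9040
→ Helmert⁻¹: X=1366026.2021, Y=2950272.3320, Z=-5471536.6710
→ geod (Bowring, a=6378206.400): φ=-59.45186300°, λ=65.15506200°, h=2372.7860 m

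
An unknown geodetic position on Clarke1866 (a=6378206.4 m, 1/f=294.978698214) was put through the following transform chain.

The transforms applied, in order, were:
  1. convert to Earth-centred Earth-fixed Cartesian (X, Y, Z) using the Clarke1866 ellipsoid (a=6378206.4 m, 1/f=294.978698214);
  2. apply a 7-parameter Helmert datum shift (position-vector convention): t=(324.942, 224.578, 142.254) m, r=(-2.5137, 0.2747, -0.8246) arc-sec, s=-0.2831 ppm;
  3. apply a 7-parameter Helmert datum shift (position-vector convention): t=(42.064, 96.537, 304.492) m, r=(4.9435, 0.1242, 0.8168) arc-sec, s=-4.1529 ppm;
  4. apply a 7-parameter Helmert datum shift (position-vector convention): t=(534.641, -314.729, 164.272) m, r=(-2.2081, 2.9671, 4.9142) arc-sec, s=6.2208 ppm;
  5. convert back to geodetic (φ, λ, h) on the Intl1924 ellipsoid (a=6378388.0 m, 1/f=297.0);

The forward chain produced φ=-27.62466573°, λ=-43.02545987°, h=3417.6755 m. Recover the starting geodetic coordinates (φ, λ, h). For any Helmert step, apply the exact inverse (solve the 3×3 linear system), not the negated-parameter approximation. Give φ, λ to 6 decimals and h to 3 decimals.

start: φ=-27.624666°, λ=-43.025460°, h=3417.675 m
→ ECEF (a=6378388.000, f=1/297.0): X=4136572.3087, Y=-3860854.0300, Z=-2941342.5733
→ Helmert⁻¹: X=4135962.2739, Y=-3860582.3347, Z=-2941470.3797
→ Helmert⁻¹: X=4135923.8688, Y=-3860781.7857, Z=-2941692.0678
→ Helmert⁻¹: X=4135619.4507, Y=-3860955.0716, Z=-2941876.6994
→ geod (Bowring, a=6378206.400): φ=-27.63264300°, λ=-43.03279200°, h=3322.3680 m

φ=-27.632643°, λ=-43.032792°, h=3322.368 m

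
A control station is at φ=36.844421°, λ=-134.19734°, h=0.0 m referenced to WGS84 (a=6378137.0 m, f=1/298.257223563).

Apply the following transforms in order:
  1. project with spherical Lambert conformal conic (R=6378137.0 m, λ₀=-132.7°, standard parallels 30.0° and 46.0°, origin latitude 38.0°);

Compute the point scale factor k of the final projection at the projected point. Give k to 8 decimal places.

start: φ=36.844421°, λ=-134.197340°, h=0.000 m
→ into lcc (λ₀=-132.7°): φ=36.84442100°, λ−λ₀=-1.49734000°
scale k = 0.99050953

0.99050953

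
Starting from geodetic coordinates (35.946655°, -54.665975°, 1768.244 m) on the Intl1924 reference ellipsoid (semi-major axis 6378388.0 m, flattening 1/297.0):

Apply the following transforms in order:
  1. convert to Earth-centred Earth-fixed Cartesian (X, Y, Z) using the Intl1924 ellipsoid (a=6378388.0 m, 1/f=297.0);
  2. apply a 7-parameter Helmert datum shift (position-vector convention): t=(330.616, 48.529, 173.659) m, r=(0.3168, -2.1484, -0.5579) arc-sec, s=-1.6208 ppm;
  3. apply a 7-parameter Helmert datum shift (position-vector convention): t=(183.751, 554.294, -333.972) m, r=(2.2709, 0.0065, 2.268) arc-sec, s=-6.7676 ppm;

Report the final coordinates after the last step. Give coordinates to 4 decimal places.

start: φ=35.946655°, λ=-54.665975°, h=1768.244 m
→ ECEF (a=6378388.000, f=1/297.0): X=2990686.0299, Y=-4218583.1186, Z=3724498.1051
→ Helmert 7p (PV): X=2990961.5950, Y=-4218541.5616, Z=3724690.3983
→ Helmert 7p (PV): X=2991171.6067, Y=-4217966.8383, Z=3724284.6806

X=2991171.6067 m, Y=-4217966.8383 m, Z=3724284.6806 m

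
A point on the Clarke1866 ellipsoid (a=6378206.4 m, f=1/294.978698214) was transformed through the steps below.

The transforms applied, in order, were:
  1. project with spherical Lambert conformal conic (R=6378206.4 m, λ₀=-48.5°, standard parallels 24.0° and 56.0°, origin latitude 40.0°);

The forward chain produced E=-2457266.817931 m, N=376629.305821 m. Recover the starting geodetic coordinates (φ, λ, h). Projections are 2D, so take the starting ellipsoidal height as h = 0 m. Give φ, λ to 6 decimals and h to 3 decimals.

φ=39.514749°, λ=-78.867935°, h=0.000 m

start: E=-2457266.8179, N=376629.3058 m
→ lcc⁻¹: φ=39.51474900°, λ=-78.86793500°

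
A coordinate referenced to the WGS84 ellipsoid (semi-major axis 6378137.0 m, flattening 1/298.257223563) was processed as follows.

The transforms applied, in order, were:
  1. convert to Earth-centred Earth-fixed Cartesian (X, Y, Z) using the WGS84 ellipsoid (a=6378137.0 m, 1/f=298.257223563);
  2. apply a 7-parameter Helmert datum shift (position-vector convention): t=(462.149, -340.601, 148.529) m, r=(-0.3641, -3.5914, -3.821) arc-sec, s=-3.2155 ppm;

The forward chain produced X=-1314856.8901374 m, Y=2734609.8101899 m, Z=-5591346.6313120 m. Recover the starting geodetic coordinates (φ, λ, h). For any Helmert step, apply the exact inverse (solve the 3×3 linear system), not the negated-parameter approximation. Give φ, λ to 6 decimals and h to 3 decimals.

start: X=-1314856.8901, Y=2734609.8102, Z=-5591346.6313 m
→ Helmert⁻¹: X=-1315471.2894, Y=2734944.7068, Z=-5591485.4076
→ geod (Bowring, a=6378137.000): φ=-61.66948800°, λ=115.68692300°, h=404.4710 m

φ=-61.669488°, λ=115.686923°, h=404.471 m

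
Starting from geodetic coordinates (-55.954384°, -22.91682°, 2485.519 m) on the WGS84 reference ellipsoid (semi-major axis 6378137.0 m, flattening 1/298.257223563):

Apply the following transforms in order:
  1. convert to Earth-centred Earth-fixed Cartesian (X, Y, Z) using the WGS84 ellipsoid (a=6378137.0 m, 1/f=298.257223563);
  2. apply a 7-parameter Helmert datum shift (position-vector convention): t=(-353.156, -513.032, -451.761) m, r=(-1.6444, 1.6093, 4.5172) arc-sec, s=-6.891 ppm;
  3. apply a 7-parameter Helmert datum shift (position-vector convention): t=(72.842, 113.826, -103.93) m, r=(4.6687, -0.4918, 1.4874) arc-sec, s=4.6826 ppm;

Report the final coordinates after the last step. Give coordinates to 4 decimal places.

start: φ=-55.954384°, λ=-22.916820°, h=2485.519 m
→ ECEF (a=6378137.000, f=1/298.257223563): X=3297843.1626, Y=-1394204.5122, Z=-5263659.9290
→ Helmert 7p (PV): X=3297456.7467, Y=-1394677.6776, Z=-5264090.0332
→ Helmert 7p (PV): X=3297567.6379, Y=-1394427.4532, Z=-5264242.3185

X=3297567.6379 m, Y=-1394427.4532 m, Z=-5264242.3185 m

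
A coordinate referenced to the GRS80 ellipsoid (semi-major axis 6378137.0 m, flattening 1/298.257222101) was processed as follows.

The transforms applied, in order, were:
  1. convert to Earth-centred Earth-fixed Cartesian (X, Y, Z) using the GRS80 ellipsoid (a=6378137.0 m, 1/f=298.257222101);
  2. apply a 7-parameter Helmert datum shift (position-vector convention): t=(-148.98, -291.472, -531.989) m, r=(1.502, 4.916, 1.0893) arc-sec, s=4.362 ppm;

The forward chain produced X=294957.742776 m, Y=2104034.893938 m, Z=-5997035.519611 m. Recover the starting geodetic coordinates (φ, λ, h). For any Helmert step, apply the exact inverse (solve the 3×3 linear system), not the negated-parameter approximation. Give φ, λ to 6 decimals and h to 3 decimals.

φ=-70.608749°, λ=82.012728°, h=2710.372 m

start: X=294957.7428, Y=2104034.8939, Z=-5997035.5196 m
→ Helmert⁻¹: X=295259.4652, Y=2104271.9618, Z=-5996485.6600
→ geod (Bowring, a=6378137.000): φ=-70.60874900°, λ=82.01272800°, h=2710.3720 m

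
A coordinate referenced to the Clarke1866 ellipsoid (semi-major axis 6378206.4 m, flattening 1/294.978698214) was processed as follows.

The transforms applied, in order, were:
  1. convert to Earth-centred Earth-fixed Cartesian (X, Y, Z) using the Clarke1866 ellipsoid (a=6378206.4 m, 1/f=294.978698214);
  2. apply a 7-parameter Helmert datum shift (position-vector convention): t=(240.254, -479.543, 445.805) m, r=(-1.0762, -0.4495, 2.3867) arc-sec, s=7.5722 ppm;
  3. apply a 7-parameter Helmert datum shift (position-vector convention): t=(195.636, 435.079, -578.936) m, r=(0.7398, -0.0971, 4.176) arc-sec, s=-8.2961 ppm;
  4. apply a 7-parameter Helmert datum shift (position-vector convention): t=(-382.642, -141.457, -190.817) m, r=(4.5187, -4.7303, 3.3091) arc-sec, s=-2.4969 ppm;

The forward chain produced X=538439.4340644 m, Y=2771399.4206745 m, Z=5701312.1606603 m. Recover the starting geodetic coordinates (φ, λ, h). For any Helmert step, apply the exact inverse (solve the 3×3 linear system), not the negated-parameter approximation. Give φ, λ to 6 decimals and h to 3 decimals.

start: X=538439.4341, Y=2771399.4207, Z=5701312.1607 m
→ Helmert⁻¹: X=538998.6392, Y=2771664.0539, Z=5701444.1332
→ Helmert⁻¹: X=538866.2639, Y=2771261.5070, Z=5702060.1810
→ Helmert⁻¹: X=538666.4278, Y=2771684.0807, Z=5701584.4901
→ geod (Bowring, a=6378206.400): φ=63.80883000°, λ=79.00188000°, h=1600.7640 m

φ=63.808830°, λ=79.001880°, h=1600.764 m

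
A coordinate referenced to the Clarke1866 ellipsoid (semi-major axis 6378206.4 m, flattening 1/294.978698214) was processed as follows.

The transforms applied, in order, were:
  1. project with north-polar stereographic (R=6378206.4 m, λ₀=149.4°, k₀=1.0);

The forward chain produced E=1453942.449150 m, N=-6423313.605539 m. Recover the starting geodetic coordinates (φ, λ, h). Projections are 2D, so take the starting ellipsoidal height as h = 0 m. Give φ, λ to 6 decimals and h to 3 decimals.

φ=35.387691°, λ=162.154200°, h=0.000 m

start: E=1453942.4492, N=-6423313.6055 m
→ stereo⁻¹: φ=35.38769100°, λ=162.15420000°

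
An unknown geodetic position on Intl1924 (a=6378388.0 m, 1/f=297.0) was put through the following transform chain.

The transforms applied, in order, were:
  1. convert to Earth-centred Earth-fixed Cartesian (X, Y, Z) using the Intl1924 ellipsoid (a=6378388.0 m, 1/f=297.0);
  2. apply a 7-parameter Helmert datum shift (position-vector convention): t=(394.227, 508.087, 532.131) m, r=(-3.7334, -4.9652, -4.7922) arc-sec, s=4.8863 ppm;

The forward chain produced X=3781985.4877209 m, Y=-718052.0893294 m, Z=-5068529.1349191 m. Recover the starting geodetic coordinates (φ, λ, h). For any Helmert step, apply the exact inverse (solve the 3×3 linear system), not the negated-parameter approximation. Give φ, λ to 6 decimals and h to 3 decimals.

start: X=3781985.4877, Y=-718052.0893, Z=-5068529.1349 m
→ Helmert⁻¹: X=3781467.4489, Y=-718377.0579, Z=-5069140.5271
→ geod (Bowring, a=6378388.000): φ=-52.97584400°, λ=-10.75647900°, h=143.1460 m

φ=-52.975844°, λ=-10.756479°, h=143.146 m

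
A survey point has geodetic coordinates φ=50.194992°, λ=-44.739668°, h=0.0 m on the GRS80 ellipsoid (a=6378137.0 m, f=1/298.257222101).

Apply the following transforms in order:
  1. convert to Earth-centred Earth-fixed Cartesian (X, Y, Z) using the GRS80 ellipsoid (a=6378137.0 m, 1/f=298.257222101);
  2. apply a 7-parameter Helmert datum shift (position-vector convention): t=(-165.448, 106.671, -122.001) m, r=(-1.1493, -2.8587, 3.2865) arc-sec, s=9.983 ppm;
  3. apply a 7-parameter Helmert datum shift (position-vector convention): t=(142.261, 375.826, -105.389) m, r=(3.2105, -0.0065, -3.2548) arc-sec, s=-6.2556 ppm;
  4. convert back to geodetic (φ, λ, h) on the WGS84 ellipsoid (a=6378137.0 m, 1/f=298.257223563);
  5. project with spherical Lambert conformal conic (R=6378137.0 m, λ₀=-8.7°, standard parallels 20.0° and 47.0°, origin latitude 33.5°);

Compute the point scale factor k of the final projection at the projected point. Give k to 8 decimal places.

start: φ=50.194992°, λ=-44.739668°, h=0.000 m
→ ECEF (a=6378137.000, f=1/298.257222101): X=2906047.9020, Y=-2879759.0362, Z=4876702.2513
→ Helmert 7p (PV): X=2905889.7612, Y=-2879607.6371, Z=4876685.2568
→ Helmert 7p (PV): X=2905968.2514, Y=-2879335.5561, Z=4876504.6322
→ geod (Bowring, a=6378137.000): φ=50.19630412°, λ=-44.73624026°, h=-378.8545 m
→ into lcc (λ₀=-8.7°): φ=50.19630412°, λ−λ₀=-36.03624026°
scale k = 1.01642085

1.01642085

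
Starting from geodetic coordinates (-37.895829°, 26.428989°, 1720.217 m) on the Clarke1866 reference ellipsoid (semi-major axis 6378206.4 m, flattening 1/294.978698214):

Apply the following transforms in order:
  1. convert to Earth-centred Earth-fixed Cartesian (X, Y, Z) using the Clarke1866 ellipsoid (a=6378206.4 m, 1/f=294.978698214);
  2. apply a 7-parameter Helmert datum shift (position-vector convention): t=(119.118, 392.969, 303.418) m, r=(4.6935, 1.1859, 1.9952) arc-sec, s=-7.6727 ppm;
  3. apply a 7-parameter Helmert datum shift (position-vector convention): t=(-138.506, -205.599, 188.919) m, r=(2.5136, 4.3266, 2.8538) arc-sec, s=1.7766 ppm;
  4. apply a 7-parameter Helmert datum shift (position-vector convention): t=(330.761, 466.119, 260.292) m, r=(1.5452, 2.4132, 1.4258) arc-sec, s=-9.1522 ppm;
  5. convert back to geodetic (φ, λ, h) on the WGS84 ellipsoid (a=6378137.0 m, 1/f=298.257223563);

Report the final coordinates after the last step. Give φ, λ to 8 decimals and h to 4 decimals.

start: φ=-37.895829°, λ=26.428989°, h=1720.217 m
→ ECEF (a=6378206.400, f=1/294.978698214): X=4514168.7114, Y=2243700.2907, Z=-3897188.4844
→ Helmert 7p (PV): X=4514209.0840, Y=2244208.3885, Z=-3896830.0636
→ Helmert 7p (PV): X=4513965.8081, Y=2244116.7214, Z=-3896715.4091
→ Helmert 7p (PV): X=4514194.1548, Y=2244622.6956, Z=-3896455.4531
→ geod (Bowring, a=6378137.000): φ=-37.88614528°, λ=26.43824774°, h=1591.8989 m

φ=-37.88614528°, λ=26.43824774°, h=1591.8989 m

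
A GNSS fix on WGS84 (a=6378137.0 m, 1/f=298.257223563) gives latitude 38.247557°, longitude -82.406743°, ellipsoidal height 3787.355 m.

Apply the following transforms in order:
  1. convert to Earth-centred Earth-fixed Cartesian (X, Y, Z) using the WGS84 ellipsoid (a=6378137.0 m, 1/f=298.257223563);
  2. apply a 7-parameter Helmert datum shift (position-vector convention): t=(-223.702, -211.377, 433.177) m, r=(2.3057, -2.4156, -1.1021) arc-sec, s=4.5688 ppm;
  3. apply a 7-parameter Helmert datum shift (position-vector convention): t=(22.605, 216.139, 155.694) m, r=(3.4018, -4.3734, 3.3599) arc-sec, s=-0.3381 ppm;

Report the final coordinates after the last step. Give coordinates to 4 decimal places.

X=662862.0905 m, Y=-4974551.0569 m, Z=3929895.0003 m

start: φ=38.247557°, λ=-82.406743°, h=3787.355 m
→ ECEF (a=6378137.000, f=1/298.257223563): X=663135.2679, Y=-4974433.2912, Z=3929405.3362
→ Helmert 7p (PV): X=662841.9983, Y=-4974714.8631, Z=3929808.6257
→ Helmert 7p (PV): X=662862.0905, Y=-4974551.0569, Z=3929895.0003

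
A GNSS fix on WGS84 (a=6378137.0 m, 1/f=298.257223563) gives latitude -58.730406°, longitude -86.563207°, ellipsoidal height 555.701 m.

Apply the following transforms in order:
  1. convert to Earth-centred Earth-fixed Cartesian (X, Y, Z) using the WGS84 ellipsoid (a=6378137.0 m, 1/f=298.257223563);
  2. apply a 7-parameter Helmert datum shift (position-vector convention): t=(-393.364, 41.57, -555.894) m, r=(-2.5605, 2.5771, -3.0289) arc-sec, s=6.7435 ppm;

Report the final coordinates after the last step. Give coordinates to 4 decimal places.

start: φ=-58.730406°, λ=-86.563207°, h=555.701 m
→ ECEF (a=6378137.000, f=1/298.257223563): X=198970.5124, Y=-3313116.2433, Z=-5428883.6584
→ Helmert 7p (PV): X=198462.0087, Y=-3313167.3299, Z=-5429437.5199

X=198462.0087 m, Y=-3313167.3299 m, Z=-5429437.5199 m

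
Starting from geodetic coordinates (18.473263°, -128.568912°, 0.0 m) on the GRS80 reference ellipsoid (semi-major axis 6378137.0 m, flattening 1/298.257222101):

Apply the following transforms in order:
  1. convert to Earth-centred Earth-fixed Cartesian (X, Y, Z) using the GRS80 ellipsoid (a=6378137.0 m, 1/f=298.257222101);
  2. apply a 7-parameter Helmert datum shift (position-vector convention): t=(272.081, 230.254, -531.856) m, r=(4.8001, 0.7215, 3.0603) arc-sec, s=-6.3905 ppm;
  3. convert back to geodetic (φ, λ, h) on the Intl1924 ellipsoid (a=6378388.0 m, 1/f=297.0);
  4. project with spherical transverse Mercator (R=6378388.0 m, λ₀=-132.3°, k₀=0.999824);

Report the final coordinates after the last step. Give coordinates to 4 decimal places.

start: φ=18.473263°, λ=-128.568912°, h=0.000 m
→ ECEF (a=6378137.000, f=1/298.257222101): X=-3772850.6854, Y=-4731431.4254, Z=2008135.5067
→ Helmert 7p (PV): X=-3772477.2711, Y=-4731273.6438, Z=2007493.9078
→ geod (Bowring, a=6378388.000): φ=18.46927912°, λ=-128.56707900°, h=-782.9515 m
→ tm (R=6378388.0, λ₀=-132.3°): E=394312.6866, N=2059783.0958

E=394312.6866 m, N=2059783.0958 m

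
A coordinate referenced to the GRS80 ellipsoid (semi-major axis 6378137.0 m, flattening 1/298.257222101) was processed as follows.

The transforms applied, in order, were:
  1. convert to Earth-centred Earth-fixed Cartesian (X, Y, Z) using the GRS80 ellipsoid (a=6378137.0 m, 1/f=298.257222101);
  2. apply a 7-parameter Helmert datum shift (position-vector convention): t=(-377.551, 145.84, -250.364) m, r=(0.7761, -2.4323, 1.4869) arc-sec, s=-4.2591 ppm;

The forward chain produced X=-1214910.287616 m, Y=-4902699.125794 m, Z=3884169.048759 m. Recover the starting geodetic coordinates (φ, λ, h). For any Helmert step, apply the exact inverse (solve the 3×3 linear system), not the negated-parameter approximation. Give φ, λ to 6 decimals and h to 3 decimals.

start: X=-1214910.2876, Y=-4902699.1258, Z=3884169.0488 m
→ Helmert⁻¹: X=-1214527.4464, Y=-4902842.4766, Z=3884468.7264
→ geod (Bowring, a=6378137.000): φ=37.74796100°, λ=-103.91317600°, h=1808.3350 m

φ=37.747961°, λ=-103.913176°, h=1808.335 m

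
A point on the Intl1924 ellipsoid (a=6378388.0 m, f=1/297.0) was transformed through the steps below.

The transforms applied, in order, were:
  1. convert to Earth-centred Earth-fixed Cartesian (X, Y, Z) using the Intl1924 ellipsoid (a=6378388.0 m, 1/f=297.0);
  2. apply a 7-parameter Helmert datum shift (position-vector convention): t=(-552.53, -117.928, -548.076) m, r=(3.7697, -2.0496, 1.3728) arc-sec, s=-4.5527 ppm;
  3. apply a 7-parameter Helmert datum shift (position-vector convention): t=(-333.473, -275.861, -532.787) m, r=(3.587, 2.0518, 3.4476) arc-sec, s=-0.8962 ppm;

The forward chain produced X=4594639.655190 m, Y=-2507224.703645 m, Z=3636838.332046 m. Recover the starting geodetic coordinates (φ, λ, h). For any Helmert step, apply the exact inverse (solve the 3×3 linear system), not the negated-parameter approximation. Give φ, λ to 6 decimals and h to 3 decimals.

φ=34.979578°, λ=-28.612287°, h=3421.018 m

start: X=4594639.6552, Y=-2507224.7036, Z=3636838.3320 m
→ Helmert⁻¹: X=4594899.1604, Y=-2506964.6341, Z=3637463.6830
→ Helmert⁻¹: X=4595492.0781, Y=-2506822.2157, Z=3638028.4723
→ geod (Bowring, a=6378388.000): φ=34.97957800°, λ=-28.61228700°, h=3421.0180 m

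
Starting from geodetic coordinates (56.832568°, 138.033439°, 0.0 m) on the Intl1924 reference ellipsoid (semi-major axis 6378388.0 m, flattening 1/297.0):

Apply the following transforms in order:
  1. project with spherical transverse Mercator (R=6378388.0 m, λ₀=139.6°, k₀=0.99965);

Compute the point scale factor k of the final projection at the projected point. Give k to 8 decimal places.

start: φ=56.832568°, λ=138.033439°, h=0.000 m
→ into tm (λ₀=139.6°): φ=56.83256800°, λ−λ₀=-1.56656100°
scale k = 0.99976183

0.99976183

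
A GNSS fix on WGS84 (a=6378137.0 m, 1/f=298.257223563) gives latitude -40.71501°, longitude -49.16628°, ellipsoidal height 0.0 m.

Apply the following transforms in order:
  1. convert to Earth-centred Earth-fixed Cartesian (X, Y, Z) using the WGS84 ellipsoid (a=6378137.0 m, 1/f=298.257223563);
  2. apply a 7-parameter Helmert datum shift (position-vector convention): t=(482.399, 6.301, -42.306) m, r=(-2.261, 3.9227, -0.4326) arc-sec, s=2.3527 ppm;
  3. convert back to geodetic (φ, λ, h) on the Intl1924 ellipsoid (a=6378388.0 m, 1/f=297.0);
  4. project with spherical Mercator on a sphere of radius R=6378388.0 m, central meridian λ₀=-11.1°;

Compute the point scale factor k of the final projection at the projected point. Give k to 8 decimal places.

1.31931516

start: φ=-40.715010°, λ=-49.166280°, h=0.000 m
→ ECEF (a=6378137.000, f=1/298.257223563): X=3165558.0663, Y=-3662973.8441, Z=-4138486.2588
→ Helmert 7p (PV): X=3165961.5255, Y=-3663028.1648, Z=-4138558.3512
→ geod (Bowring, a=6378388.000): φ=-40.71452420°, λ=-49.16308785°, h=65.9421 m
→ into merc (λ₀=-11.1°): φ=-40.71452420°, λ−λ₀=-38.06308785°
scale k = 1.31931516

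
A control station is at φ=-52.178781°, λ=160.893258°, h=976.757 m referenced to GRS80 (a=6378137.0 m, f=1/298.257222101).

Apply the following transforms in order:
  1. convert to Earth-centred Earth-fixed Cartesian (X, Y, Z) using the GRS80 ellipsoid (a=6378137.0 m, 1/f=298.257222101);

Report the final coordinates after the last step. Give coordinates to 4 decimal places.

start: φ=-52.178781°, λ=160.893258°, h=976.757 m
→ ECEF (a=6378137.000, f=1/298.257222101): X=-3703920.8319, Y=1283085.7074, Z=-5015797.6622

X=-3703920.8319 m, Y=1283085.7074 m, Z=-5015797.6622 m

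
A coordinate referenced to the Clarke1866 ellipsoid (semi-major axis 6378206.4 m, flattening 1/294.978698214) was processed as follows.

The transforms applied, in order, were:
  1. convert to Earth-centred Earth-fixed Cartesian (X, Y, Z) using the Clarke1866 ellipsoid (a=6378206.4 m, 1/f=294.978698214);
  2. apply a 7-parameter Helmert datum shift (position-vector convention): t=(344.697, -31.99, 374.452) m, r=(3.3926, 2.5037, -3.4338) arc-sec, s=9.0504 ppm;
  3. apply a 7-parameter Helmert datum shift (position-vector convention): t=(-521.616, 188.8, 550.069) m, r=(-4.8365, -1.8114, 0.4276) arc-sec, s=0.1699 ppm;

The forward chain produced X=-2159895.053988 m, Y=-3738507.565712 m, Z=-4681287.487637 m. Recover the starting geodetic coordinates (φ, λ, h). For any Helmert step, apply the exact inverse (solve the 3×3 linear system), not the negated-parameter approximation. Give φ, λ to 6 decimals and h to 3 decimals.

start: X=-2159895.0540, Y=-3738507.5657, Z=-4681287.4876 m
→ Helmert⁻¹: X=-2159421.9375, Y=-3738581.4725, Z=-4681905.4596
→ Helmert⁻¹: X=-2159628.0151, Y=-3738628.6118, Z=-4682202.2575
→ geod (Bowring, a=6378206.400): φ=-47.51396500°, λ=-120.01298400°, h=2522.1080 m

φ=-47.513965°, λ=-120.012984°, h=2522.108 m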